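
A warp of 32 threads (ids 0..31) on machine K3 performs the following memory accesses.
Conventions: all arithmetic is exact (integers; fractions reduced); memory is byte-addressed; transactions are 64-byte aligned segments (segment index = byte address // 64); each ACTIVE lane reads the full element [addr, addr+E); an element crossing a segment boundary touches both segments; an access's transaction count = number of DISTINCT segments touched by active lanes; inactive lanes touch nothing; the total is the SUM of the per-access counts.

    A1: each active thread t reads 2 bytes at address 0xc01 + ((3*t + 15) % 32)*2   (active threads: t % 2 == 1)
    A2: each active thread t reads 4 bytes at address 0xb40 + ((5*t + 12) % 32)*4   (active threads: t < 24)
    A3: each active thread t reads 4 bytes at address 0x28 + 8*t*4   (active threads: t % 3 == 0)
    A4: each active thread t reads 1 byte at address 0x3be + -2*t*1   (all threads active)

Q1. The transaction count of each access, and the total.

A1: 1 transaction
A2: 2 transactions
A3: 11 transactions
A4: 1 transaction

Answer: 1,2,11,1; total 15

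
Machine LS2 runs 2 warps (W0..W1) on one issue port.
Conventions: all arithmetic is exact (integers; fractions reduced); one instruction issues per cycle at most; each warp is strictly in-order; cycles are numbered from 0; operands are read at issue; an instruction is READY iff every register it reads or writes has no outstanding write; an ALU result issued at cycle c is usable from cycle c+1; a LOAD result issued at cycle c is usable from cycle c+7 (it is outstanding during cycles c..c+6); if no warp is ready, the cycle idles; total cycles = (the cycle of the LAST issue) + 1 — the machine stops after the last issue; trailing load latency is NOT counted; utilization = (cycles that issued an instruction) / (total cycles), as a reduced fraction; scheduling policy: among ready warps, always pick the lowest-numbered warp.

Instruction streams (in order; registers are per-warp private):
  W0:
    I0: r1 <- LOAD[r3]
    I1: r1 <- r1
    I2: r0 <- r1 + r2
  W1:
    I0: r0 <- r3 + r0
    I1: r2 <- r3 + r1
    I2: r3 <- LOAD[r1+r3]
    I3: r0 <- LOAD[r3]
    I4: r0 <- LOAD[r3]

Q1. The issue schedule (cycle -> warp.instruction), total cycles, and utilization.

cycle 0: W0.I0
cycle 1: W1.I0
cycle 2: W1.I1
cycle 3: W1.I2
cycle 4: idle
cycle 5: idle
cycle 6: idle
cycle 7: W0.I1
cycle 8: W0.I2
cycle 9: idle
cycle 10: W1.I3
cycle 11: idle
cycle 12: idle
cycle 13: idle
cycle 14: idle
cycle 15: idle
cycle 16: idle
cycle 17: W1.I4

Answer: 18 cycles, utilization 4/9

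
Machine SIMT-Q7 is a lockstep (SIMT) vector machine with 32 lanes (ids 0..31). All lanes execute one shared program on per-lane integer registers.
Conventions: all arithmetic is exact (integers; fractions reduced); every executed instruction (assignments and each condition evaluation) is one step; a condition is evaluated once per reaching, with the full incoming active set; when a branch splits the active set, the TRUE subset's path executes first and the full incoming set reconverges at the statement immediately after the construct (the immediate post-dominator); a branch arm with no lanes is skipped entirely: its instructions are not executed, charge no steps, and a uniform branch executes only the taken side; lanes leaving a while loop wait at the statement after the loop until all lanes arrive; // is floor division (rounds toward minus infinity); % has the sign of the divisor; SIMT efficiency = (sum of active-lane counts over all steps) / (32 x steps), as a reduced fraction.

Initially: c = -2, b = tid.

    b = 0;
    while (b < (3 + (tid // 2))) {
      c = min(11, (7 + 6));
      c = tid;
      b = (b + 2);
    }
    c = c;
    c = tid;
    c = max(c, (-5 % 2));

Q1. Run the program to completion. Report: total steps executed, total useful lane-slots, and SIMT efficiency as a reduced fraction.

Answer: 41 steps, 864 useful, 27/41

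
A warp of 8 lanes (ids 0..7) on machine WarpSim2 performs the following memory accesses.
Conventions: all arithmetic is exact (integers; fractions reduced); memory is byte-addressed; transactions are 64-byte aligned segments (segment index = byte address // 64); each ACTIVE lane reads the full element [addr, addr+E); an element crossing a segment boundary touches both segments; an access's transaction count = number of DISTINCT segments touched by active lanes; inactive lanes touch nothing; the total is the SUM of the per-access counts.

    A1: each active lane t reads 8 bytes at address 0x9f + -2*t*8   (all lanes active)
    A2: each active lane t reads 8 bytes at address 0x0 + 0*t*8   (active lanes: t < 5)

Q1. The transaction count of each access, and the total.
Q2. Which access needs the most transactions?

A1: 3 transactions
A2: 1 transaction

Answer: 3,1; total 4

Answer: A1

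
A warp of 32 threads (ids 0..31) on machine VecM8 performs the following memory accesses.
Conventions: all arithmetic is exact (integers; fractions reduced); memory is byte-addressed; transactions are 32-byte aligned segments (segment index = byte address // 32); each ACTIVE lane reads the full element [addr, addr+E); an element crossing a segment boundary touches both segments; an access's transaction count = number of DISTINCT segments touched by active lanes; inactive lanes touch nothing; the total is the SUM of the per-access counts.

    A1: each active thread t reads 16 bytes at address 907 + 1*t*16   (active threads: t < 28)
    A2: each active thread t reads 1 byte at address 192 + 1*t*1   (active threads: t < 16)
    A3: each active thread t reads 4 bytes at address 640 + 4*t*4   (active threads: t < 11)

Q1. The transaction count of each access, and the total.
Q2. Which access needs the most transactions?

A1: 15 transactions
A2: 1 transaction
A3: 6 transactions

Answer: 15,1,6; total 22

Answer: A1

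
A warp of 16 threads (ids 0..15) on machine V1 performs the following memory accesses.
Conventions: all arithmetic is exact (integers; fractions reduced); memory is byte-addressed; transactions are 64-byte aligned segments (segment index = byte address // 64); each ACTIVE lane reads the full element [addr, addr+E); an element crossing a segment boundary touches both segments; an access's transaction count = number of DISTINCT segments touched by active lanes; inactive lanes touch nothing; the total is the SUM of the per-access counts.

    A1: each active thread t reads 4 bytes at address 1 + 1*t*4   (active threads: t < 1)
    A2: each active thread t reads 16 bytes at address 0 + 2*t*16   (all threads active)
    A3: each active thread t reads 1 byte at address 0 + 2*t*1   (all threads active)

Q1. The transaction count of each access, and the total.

A1: 1 transaction
A2: 8 transactions
A3: 1 transaction

Answer: 1,8,1; total 10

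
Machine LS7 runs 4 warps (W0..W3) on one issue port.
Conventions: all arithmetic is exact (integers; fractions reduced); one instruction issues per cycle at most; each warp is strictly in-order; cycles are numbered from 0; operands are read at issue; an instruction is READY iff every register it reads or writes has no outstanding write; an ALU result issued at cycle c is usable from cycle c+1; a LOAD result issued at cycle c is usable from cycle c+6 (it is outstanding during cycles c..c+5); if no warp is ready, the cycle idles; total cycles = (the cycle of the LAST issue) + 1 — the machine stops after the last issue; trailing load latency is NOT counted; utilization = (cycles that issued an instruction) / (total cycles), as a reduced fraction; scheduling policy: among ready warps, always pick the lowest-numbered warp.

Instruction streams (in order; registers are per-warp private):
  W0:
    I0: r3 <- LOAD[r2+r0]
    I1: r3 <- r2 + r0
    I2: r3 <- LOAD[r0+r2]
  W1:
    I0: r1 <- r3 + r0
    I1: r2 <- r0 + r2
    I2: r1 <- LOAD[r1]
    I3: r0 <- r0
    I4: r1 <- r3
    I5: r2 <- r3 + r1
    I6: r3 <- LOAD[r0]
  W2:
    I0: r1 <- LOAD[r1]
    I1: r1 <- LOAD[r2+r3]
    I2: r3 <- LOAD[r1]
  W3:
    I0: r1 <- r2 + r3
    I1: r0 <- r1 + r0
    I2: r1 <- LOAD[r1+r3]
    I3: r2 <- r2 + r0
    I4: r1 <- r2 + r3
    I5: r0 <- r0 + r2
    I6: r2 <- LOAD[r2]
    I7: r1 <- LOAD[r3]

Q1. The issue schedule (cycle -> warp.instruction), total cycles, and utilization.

cycle 0: W0.I0
cycle 1: W1.I0
cycle 2: W1.I1
cycle 3: W1.I2
cycle 4: W1.I3
cycle 5: W2.I0
cycle 6: W0.I1
cycle 7: W0.I2
cycle 8: W3.I0
cycle 9: W1.I4
cycle 10: W1.I5
cycle 11: W1.I6
cycle 12: W2.I1
cycle 13: W3.I1
cycle 14: W3.I2
cycle 15: W3.I3
cycle 16: idle
cycle 17: idle
cycle 18: W2.I2
cycle 19: idle
cycle 20: W3.I4
cycle 21: W3.I5
cycle 22: W3.I6
cycle 23: W3.I7

Answer: 24 cycles, utilization 7/8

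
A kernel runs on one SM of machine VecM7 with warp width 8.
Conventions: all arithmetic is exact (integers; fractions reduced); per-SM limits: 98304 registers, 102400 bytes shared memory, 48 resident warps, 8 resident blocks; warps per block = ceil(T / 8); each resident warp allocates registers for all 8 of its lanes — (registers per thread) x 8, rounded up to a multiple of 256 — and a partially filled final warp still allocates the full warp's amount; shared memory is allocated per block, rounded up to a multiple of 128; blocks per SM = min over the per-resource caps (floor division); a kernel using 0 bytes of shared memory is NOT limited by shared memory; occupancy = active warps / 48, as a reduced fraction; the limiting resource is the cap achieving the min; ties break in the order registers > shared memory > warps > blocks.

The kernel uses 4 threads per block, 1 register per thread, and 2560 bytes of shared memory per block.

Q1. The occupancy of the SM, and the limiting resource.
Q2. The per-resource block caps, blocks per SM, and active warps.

Answer: occupancy 1/6, limited by blocks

registers: 384 blocks
shared memory: 40 blocks
warps: 48 blocks
blocks: 8 blocks

Answer: 8 blocks, 8 active warps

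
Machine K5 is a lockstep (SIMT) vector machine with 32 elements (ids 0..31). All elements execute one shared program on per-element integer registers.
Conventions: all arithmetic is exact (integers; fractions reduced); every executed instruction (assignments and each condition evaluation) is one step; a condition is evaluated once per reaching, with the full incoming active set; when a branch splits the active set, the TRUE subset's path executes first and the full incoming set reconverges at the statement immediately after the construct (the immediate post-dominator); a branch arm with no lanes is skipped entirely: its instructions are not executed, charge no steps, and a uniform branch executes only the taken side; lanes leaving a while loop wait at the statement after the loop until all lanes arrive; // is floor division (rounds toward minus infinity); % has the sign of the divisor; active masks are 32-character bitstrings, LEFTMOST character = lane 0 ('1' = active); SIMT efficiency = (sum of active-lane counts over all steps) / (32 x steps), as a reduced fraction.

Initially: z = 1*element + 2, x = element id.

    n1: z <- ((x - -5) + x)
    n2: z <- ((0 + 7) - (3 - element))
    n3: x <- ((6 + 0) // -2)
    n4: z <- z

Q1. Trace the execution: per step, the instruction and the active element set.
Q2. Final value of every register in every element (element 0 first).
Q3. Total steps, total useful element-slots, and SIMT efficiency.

step 0: z <- ((x - -5) + x)          11111111111111111111111111111111
step 1: z <- ((0 + 7) - (3 - element)) 11111111111111111111111111111111
step 2: x <- ((6 + 0) // -2)         11111111111111111111111111111111
step 3: z <- z                       11111111111111111111111111111111

Answer: 4 steps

z: 4,5,6,7,8,9,10,11,12,13,14,15,16,17,18,19,20,21,22,23,24,25,26,27,28,29,30,31,32,33,34,35
x: -3,-3,-3,-3,-3,-3,-3,-3,-3,-3,-3,-3,-3,-3,-3,-3,-3,-3,-3,-3,-3,-3,-3,-3,-3,-3,-3,-3,-3,-3,-3,-3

steps = 4; useful = 128; efficiency = 128/128 = 1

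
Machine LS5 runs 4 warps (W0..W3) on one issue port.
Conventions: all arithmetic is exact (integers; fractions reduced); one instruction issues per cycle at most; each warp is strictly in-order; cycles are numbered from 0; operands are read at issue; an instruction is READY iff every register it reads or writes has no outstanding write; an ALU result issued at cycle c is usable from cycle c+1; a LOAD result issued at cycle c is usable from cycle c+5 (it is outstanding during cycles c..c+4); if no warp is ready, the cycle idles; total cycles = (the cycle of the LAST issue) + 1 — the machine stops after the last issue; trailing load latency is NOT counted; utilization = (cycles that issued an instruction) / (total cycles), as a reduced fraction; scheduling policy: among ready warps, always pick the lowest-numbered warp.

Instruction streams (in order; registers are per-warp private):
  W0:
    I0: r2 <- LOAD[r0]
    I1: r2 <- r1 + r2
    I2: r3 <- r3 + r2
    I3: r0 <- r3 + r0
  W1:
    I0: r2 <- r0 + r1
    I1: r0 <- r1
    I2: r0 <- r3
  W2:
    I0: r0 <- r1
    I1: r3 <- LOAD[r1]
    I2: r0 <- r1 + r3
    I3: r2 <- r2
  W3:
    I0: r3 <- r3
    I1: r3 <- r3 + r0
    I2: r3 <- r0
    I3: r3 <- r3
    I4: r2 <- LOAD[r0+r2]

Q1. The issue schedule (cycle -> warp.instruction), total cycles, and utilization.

cycle 0: W0.I0
cycle 1: W1.I0
cycle 2: W1.I1
cycle 3: W1.I2
cycle 4: W2.I0
cycle 5: W0.I1
cycle 6: W0.I2
cycle 7: W0.I3
cycle 8: W2.I1
cycle 9: W3.I0
cycle 10: W3.I1
cycle 11: W3.I2
cycle 12: W3.I3
cycle 13: W2.I2
cycle 14: W2.I3
cycle 15: W3.I4

Answer: 16 cycles, utilization 1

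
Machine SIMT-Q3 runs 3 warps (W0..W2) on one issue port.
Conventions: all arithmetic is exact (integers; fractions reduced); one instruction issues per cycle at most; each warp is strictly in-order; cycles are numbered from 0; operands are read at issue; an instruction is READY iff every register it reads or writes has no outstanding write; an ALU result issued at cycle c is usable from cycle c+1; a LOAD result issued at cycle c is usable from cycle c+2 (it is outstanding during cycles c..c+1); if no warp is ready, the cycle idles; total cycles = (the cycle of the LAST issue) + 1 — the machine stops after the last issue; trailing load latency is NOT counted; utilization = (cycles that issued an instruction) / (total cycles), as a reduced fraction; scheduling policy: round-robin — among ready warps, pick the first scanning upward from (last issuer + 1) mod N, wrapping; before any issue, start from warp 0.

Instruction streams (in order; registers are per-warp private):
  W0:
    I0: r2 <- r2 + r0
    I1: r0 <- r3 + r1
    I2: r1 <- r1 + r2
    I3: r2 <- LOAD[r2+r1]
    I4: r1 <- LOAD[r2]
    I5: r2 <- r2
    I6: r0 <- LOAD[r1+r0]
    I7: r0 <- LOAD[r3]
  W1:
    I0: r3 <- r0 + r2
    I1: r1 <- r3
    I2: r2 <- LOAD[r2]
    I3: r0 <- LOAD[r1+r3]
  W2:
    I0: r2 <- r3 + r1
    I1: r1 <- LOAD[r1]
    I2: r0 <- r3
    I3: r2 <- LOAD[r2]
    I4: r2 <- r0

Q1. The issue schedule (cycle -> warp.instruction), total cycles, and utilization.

cycle 0: W0.I0
cycle 1: W1.I0
cycle 2: W2.I0
cycle 3: W0.I1
cycle 4: W1.I1
cycle 5: W2.I1
cycle 6: W0.I2
cycle 7: W1.I2
cycle 8: W2.I2
cycle 9: W0.I3
cycle 10: W1.I3
cycle 11: W2.I3
cycle 12: W0.I4
cycle 13: W2.I4
cycle 14: W0.I5
cycle 15: W0.I6
cycle 16: idle
cycle 17: W0.I7

Answer: 18 cycles, utilization 17/18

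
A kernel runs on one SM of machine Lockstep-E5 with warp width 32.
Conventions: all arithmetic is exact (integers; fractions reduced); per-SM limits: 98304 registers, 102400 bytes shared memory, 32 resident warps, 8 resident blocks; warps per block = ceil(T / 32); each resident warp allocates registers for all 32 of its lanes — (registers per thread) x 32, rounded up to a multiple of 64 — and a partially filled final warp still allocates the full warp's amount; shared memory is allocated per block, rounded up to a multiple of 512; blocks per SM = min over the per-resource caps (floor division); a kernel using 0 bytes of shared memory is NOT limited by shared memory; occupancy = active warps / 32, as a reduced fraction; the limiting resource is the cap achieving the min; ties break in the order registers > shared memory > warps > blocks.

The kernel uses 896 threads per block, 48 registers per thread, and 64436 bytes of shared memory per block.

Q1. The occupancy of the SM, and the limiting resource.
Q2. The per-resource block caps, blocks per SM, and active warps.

Answer: occupancy 7/8, limited by shared memory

registers: 2 blocks
shared memory: 1 block
warps: 1 block
blocks: 8 blocks

Answer: 1 block, 28 active warps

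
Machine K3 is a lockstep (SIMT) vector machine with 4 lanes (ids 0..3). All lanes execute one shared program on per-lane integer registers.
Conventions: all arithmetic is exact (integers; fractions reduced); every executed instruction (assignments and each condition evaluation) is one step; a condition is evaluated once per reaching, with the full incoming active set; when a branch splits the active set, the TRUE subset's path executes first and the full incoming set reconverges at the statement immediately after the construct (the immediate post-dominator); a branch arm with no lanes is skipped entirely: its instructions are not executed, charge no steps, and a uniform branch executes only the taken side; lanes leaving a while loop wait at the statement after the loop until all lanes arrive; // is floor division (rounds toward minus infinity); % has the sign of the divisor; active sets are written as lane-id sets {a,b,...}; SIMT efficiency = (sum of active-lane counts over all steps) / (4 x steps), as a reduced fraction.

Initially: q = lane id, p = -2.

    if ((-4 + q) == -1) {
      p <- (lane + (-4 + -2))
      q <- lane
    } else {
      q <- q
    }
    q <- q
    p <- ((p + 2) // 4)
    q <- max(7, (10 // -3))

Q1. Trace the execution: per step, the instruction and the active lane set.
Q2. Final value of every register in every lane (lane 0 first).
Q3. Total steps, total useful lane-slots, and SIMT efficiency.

step 0: eval ((-4 + q) == -1)        {0,1,2,3}
step 1: p <- (lane + (-4 + -2))      {3}
step 2: q <- lane                    {3}
step 3: q <- q                       {0,1,2}
step 4: q <- q                       {0,1,2,3}
step 5: p <- ((p + 2) // 4)          {0,1,2,3}
step 6: q <- max(7, (10 // -3))      {0,1,2,3}

Answer: 7 steps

q: 7,7,7,7
p: 0,0,0,-1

steps = 7; useful = 21; efficiency = 21/28 = 3/4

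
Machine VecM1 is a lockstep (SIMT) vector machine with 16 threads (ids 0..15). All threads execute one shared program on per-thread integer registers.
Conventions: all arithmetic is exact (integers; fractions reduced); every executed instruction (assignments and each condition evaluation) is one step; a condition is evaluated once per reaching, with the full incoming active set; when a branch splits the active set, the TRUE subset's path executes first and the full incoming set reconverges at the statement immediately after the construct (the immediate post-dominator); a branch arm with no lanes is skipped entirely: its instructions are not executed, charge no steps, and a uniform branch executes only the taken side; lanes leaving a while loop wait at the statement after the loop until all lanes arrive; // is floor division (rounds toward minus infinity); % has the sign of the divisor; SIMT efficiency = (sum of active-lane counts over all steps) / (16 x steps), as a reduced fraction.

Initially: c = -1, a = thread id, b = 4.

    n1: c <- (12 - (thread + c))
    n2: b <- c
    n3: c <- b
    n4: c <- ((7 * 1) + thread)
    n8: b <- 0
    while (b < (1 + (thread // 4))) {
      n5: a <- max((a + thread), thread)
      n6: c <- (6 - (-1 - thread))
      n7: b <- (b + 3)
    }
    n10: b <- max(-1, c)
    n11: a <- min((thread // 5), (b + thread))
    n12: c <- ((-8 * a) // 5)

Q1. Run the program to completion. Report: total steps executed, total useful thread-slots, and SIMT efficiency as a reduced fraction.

Answer: 17 steps, 224 useful, 14/17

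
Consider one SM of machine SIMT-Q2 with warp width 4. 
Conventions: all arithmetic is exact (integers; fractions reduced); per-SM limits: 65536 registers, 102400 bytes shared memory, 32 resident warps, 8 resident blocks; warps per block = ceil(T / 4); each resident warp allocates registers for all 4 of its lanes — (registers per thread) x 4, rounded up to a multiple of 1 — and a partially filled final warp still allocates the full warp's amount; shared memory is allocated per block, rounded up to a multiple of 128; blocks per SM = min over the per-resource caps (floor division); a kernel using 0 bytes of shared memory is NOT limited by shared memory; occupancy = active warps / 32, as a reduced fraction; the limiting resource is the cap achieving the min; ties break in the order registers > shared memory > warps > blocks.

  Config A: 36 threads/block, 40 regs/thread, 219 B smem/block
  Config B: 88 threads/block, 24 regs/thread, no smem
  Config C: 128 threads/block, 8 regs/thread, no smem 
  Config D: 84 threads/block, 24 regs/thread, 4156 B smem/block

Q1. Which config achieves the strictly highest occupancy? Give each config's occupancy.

occupancies: A 27/32, B 11/16, C 1, D 21/32

Answer: C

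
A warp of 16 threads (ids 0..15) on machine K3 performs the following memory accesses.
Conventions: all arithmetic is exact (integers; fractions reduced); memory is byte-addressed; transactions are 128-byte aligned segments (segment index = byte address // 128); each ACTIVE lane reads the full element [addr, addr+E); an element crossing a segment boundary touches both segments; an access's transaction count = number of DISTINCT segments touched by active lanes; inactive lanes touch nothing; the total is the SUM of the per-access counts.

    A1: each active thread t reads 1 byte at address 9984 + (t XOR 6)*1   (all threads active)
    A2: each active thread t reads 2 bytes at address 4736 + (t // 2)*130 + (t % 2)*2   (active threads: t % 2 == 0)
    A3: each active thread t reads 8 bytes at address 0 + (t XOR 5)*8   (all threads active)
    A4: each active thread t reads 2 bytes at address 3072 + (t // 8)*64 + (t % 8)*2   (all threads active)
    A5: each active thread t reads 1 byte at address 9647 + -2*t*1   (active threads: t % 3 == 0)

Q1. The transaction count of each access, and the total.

A1: 1 transaction
A2: 8 transactions
A3: 1 transaction
A4: 1 transaction
A5: 1 transaction

Answer: 1,8,1,1,1; total 12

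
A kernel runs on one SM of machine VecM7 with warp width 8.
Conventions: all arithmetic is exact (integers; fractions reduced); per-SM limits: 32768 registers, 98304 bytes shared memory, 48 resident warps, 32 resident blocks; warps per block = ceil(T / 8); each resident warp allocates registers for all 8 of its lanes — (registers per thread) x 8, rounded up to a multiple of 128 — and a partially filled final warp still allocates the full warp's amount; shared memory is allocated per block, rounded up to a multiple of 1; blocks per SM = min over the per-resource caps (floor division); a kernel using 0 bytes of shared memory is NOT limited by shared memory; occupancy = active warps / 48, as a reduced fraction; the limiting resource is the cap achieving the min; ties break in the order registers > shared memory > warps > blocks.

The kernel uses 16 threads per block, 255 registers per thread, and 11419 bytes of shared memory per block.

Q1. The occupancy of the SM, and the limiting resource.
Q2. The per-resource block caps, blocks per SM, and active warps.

Answer: occupancy 1/3, limited by registers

registers: 8 blocks
shared memory: 8 blocks
warps: 24 blocks
blocks: 32 blocks

Answer: 8 blocks, 16 active warps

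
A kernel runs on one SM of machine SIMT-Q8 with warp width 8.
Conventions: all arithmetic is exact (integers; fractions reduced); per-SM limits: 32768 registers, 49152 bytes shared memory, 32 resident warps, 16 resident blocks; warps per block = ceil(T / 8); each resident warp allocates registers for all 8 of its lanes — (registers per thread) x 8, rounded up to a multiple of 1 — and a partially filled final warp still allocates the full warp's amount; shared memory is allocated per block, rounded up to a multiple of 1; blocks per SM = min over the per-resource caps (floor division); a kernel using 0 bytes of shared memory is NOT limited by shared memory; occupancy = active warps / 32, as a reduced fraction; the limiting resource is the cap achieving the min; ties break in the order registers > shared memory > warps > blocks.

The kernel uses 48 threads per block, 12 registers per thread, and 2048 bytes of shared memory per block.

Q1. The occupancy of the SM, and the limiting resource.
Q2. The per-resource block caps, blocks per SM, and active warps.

Answer: occupancy 15/16, limited by warps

registers: 56 blocks
shared memory: 24 blocks
warps: 5 blocks
blocks: 16 blocks

Answer: 5 blocks, 30 active warps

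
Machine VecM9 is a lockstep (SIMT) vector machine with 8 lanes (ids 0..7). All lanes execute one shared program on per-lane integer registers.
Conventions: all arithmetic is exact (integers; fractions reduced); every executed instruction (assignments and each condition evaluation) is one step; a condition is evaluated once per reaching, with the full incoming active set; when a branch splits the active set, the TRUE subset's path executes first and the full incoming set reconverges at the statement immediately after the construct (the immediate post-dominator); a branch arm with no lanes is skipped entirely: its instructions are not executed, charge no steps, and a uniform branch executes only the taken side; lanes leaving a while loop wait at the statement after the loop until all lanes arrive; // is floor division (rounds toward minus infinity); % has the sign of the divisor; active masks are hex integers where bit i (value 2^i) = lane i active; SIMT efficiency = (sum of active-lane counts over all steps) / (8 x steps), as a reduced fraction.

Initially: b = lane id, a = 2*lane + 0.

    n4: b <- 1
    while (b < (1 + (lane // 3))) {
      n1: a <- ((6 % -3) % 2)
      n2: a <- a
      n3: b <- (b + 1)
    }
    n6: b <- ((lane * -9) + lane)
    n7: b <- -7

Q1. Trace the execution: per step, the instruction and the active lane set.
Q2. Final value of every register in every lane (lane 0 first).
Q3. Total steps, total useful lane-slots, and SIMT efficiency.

step 0: b <- 1                       0xff
step 1: eval (b < (1 + (lane // 3))) 0xff
step 2: a <- ((6 % -3) % 2)          0xf8
step 3: a <- a                       0xf8
step 4: b <- (b + 1)                 0xf8
step 5: eval (b < (1 + (lane // 3))) 0xf8
step 6: a <- ((6 % -3) % 2)          0xc0
step 7: a <- a                       0xc0
step 8: b <- (b + 1)                 0xc0
step 9: eval (b < (1 + (lane // 3))) 0xc0
step 10: b <- ((lane * -9) + lane)    0xff
step 11: b <- -7                      0xff

Answer: 12 steps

b: -7,-7,-7,-7,-7,-7,-7,-7
a: 0,2,4,0,0,0,0,0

steps = 12; useful = 60; efficiency = 60/96 = 5/8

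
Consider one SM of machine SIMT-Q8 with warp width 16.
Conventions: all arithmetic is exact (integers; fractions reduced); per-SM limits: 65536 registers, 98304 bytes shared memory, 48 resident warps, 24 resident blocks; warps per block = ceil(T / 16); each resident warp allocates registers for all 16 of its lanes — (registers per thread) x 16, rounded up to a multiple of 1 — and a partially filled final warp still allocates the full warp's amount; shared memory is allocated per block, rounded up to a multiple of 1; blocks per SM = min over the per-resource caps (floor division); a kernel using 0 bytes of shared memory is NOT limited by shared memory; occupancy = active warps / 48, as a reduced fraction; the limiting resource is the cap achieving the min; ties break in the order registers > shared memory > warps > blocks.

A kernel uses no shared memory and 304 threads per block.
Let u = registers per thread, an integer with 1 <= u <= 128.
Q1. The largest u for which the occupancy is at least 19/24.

Answer: u = 107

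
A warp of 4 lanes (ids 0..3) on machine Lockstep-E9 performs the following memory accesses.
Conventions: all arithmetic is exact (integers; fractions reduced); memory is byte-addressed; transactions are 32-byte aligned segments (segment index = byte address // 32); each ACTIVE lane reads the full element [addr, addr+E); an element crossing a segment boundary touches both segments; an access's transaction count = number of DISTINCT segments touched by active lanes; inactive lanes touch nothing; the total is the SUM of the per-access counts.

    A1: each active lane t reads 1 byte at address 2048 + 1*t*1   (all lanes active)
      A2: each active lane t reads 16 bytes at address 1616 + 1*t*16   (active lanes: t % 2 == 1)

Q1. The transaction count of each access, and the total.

A1: 1 transaction
A2: 2 transactions

Answer: 1,2; total 3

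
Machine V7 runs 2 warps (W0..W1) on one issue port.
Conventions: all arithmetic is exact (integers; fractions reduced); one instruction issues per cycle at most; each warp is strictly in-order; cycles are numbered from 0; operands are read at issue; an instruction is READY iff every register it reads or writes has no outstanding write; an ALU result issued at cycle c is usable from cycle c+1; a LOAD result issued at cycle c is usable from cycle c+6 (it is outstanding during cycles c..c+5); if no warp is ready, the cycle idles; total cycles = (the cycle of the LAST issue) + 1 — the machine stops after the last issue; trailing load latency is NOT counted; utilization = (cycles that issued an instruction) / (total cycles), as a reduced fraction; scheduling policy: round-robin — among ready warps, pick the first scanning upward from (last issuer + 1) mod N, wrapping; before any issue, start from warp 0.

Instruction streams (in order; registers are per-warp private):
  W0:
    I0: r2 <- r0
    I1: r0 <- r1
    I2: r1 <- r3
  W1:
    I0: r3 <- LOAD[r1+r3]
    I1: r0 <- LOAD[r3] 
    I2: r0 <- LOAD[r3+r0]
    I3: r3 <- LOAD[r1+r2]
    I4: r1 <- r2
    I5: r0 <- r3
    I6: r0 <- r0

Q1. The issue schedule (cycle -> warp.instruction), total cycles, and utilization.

cycle 0: W0.I0
cycle 1: W1.I0
cycle 2: W0.I1
cycle 3: W0.I2
cycle 4: idle
cycle 5: idle
cycle 6: idle
cycle 7: W1.I1
cycle 8: idle
cycle 9: idle
cycle 10: idle
cycle 11: idle
cycle 12: idle
cycle 13: W1.I2
cycle 14: W1.I3
cycle 15: W1.I4
cycle 16: idle
cycle 17: idle
cycle 18: idle
cycle 19: idle
cycle 20: W1.I5
cycle 21: W1.I6

Answer: 22 cycles, utilization 5/11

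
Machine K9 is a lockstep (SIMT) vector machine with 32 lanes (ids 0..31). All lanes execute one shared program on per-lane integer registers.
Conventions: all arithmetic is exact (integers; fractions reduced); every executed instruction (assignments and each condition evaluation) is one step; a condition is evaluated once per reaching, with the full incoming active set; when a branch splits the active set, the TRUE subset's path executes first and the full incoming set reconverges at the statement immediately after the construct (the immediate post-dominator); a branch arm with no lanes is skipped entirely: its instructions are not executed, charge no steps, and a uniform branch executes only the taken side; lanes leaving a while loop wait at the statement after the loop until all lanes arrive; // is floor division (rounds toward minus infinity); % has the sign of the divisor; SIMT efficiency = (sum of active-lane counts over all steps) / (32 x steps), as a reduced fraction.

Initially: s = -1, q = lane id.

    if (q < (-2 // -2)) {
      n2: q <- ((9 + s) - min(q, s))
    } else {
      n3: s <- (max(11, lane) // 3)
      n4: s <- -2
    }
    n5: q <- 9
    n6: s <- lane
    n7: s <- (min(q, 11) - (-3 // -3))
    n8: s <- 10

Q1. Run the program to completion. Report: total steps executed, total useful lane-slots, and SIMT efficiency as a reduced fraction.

Answer: 8 steps, 223 useful, 223/256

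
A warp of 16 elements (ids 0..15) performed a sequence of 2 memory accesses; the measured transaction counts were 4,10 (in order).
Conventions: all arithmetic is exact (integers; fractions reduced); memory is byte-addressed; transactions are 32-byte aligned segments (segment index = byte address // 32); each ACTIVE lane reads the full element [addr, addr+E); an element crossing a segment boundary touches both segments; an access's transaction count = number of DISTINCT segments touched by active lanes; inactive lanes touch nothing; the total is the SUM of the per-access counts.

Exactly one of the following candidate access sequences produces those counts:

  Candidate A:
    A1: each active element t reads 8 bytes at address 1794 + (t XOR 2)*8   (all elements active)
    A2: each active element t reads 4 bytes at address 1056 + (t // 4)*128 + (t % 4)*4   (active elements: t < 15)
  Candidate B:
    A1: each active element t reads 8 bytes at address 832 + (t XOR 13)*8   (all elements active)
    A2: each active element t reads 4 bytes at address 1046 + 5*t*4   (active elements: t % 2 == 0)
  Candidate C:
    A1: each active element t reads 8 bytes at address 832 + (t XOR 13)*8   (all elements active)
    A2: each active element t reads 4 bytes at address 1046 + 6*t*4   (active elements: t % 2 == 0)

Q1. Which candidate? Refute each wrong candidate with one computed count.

A: A1 gives 5 transactions, not 4
C: A2 gives 8 transactions, not 10
B: all counts match (4,10)

Answer: B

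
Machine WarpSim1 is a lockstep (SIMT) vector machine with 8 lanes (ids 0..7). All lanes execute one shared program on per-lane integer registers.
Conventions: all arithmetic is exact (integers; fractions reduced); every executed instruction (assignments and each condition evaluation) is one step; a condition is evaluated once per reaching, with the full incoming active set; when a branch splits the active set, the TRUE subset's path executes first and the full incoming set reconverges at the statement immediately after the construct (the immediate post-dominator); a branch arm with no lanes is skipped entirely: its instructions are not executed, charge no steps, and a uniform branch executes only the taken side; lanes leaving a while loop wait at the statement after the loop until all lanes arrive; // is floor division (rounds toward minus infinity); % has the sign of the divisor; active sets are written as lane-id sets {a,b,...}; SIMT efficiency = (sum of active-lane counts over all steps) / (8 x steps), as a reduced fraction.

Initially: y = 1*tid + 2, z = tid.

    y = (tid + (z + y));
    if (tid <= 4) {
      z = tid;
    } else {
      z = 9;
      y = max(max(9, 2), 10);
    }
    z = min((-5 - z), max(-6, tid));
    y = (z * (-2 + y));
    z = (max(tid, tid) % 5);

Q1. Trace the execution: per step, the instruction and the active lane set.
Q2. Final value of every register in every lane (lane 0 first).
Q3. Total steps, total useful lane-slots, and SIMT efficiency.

step 0: y <- (tid + (z + y))         {0,1,2,3,4,5,6,7}
step 1: eval (tid <= 4)              {0,1,2,3,4,5,6,7}
step 2: z <- tid                     {0,1,2,3,4}
step 3: z <- 9                       {5,6,7}
step 4: y <- max(max(9, 2), 10)      {5,6,7}
step 5: z <- min((-5 - z), max(-6, tid)) {0,1,2,3,4,5,6,7}
step 6: y <- (z * (-2 + y))          {0,1,2,3,4,5,6,7}
step 7: z <- (max(tid, tid) % 5)     {0,1,2,3,4,5,6,7}

Answer: 8 steps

y: 0,-18,-42,-72,-108,-112,-112,-112
z: 0,1,2,3,4,0,1,2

steps = 8; useful = 51; efficiency = 51/64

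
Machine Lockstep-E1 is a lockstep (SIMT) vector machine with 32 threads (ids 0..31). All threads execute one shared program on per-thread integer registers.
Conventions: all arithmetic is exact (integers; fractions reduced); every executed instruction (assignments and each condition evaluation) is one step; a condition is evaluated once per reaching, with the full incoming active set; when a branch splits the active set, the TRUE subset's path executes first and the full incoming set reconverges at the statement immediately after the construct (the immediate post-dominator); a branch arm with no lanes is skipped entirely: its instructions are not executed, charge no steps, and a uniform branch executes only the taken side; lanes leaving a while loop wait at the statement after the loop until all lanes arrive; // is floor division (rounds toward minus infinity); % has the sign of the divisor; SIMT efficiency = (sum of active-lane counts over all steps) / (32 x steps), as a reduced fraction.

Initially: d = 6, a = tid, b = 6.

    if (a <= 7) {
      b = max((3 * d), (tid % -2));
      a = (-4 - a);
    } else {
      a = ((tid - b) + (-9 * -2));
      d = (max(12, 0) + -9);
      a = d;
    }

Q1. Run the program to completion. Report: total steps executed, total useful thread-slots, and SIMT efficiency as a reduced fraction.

Answer: 6 steps, 120 useful, 5/8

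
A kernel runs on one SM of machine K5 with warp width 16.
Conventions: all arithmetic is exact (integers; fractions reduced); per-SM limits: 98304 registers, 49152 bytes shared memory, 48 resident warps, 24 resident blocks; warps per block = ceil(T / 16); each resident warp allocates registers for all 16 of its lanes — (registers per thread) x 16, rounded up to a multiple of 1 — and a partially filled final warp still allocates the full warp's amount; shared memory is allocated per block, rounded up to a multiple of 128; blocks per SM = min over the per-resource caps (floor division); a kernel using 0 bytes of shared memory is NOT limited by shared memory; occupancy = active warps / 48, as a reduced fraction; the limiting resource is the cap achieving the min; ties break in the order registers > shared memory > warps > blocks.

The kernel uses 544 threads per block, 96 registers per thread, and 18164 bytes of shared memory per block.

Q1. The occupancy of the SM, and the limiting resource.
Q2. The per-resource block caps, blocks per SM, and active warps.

Answer: occupancy 17/24, limited by registers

registers: 1 block
shared memory: 2 blocks
warps: 1 block
blocks: 24 blocks

Answer: 1 block, 34 active warps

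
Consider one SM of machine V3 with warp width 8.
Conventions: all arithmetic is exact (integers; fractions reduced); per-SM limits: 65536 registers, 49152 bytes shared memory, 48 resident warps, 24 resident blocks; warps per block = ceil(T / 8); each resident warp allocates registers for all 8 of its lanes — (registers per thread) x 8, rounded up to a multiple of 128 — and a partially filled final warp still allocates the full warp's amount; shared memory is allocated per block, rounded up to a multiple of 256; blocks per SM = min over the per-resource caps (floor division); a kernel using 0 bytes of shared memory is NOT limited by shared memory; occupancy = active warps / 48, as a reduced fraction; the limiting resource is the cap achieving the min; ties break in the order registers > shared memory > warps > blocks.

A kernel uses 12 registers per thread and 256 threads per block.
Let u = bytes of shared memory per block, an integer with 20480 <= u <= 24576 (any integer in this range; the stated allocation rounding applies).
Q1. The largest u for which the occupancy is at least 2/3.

Answer: u = 24576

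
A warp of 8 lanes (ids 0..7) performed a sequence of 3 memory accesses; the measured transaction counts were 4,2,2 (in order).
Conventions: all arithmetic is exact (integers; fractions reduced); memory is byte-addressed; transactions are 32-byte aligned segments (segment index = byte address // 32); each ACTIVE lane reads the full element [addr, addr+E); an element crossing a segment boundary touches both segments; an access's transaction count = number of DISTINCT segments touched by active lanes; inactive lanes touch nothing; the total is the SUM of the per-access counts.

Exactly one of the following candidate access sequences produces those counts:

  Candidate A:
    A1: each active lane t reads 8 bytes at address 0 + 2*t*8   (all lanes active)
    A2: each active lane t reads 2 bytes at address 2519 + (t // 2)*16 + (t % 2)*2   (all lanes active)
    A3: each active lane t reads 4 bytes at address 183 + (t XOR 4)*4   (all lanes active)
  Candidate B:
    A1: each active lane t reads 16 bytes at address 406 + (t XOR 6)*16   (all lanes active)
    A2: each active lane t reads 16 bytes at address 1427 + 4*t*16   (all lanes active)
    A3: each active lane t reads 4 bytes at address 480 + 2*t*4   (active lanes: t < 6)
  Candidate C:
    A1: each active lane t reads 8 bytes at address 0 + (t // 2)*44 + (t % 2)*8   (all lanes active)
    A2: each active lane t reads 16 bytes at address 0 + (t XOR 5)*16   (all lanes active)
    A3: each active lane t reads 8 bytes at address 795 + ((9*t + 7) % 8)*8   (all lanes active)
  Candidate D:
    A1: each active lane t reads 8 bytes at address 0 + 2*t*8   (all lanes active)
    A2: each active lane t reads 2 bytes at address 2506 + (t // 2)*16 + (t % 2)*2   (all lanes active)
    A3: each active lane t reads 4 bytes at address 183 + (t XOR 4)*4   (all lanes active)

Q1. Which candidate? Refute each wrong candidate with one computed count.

A: A2 gives 3 transactions, not 2
B: A1 gives 5 transactions, not 4
C: A1 gives 5 transactions, not 4
D: all counts match (4,2,2)

Answer: D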